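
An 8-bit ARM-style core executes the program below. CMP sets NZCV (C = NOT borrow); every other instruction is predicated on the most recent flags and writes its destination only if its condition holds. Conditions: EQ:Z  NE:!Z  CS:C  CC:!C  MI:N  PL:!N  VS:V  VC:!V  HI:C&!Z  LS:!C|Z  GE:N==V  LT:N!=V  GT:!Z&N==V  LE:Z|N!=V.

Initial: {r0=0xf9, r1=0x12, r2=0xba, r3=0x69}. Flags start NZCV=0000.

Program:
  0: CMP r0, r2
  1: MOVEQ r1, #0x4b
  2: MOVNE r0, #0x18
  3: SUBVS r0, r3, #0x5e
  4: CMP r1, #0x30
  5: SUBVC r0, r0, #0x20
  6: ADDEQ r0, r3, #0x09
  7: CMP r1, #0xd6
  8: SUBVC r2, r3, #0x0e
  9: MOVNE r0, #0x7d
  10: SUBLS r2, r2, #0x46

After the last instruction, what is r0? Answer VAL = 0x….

[0] flags=0010 → (cmp)
[1] flags=0010 EQ?F → skip
[2] flags=0010 NE?T → r0=0x18
[3] flags=0010 VS?F → skip
[4] flags=1000 → (cmp)
[5] flags=1000 VC?T → r0=0xf8
[6] flags=1000 EQ?F → skip
[7] flags=0000 → (cmp)
[8] flags=0000 VC?T → r2=0x5b
[9] flags=0000 NE?T → r0=0x7d
[10] flags=0000 LS?T → r2=0x15

VAL = 0x7d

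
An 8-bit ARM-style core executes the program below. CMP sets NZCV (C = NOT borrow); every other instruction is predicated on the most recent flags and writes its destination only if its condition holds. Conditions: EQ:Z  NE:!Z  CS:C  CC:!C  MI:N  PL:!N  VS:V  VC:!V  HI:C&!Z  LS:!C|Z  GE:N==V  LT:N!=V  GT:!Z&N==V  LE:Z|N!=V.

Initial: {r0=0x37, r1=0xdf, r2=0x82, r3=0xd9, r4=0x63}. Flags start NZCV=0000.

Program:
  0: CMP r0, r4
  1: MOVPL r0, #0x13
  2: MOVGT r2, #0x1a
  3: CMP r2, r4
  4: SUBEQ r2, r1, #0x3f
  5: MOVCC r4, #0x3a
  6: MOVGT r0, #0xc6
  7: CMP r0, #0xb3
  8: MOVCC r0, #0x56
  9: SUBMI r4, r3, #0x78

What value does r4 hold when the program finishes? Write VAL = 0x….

VAL = 0x61

0: ✓ CMP  NZCV=1000
1: · MOVPL
2: · MOVGT
3: ✓ CMP  NZCV=0011
4: · SUBEQ
5: · MOVCC
6: · MOVGT
7: ✓ CMP  NZCV=1001
8: ✓ MOVCC  r0←0x56
9: ✓ SUBMI  r4←0x61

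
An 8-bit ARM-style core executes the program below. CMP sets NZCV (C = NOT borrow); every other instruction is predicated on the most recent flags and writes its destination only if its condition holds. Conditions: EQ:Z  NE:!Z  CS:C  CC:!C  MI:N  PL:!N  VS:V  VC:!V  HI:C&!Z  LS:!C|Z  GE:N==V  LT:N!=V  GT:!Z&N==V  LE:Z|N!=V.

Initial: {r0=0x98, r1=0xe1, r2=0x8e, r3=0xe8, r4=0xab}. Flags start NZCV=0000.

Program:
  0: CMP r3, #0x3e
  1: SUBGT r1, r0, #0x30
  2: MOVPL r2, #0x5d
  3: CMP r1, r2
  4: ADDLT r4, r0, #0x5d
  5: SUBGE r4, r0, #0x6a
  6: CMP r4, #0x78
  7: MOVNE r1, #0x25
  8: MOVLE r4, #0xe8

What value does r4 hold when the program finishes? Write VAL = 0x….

VAL = 0xe8

0: ✓ CMP  NZCV=1010
1: · SUBGT
2: · MOVPL
3: ✓ CMP  NZCV=0010
4: · ADDLT
5: ✓ SUBGE  r4←0x2e
6: ✓ CMP  NZCV=1000
7: ✓ MOVNE  r1←0x25
8: ✓ MOVLE  r4←0xe8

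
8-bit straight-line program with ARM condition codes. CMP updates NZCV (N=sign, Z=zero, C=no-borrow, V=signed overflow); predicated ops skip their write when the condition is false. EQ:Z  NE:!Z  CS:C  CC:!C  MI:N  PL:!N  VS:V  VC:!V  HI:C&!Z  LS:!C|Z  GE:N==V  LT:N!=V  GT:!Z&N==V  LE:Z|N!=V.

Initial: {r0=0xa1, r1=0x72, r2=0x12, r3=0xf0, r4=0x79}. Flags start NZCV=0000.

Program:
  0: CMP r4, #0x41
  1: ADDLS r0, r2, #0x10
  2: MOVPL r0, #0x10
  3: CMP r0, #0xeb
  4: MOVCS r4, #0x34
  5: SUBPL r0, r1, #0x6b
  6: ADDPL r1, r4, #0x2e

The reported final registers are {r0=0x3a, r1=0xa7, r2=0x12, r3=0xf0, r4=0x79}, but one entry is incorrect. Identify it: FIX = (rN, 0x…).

FIX = (r0, 0x07)

0: ✓ CMP  NZCV=0010
1: · ADDLS
2: ✓ MOVPL  r0←0x10
3: ✓ CMP  NZCV=0000
4: · MOVCS
5: ✓ SUBPL  r0←0x07
6: ✓ ADDPL  r1←0xa7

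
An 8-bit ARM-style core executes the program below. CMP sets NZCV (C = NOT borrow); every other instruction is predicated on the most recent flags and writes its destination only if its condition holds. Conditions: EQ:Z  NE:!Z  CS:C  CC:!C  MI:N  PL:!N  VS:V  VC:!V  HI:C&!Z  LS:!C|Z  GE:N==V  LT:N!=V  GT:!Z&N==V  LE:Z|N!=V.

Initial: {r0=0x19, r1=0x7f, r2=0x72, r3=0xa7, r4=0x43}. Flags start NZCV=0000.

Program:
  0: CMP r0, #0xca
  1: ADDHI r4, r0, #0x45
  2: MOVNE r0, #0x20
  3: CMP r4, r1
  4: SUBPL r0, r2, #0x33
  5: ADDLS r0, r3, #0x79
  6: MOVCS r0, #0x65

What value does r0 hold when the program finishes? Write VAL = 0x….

VAL = 0x20

[0] flags=0000 → (cmp)
[1] flags=0000 HI?F → skip
[2] flags=0000 NE?T → r0=0x20
[3] flags=1000 → (cmp)
[4] flags=1000 PL?F → skip
[5] flags=1000 LS?T → r0=0x20
[6] flags=1000 CS?F → skip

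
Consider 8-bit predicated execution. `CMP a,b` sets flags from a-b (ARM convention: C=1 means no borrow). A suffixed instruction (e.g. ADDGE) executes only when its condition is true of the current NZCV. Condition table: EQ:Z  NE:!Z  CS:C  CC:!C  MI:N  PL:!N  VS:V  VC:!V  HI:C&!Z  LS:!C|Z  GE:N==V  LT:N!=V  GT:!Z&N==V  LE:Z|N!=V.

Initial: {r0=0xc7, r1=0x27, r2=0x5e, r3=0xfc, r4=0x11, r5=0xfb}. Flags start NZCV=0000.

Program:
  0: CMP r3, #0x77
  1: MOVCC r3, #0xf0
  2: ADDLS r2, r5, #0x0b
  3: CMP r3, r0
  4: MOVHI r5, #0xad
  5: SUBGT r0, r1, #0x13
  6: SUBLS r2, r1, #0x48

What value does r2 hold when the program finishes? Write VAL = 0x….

[0] flags=1010 → (cmp)
[1] flags=1010 CC?F → skip
[2] flags=1010 LS?F → skip
[3] flags=0010 → (cmp)
[4] flags=0010 HI?T → r5=0xad
[5] flags=0010 GT?T → r0=0x14
[6] flags=0010 LS?F → skip

VAL = 0x5e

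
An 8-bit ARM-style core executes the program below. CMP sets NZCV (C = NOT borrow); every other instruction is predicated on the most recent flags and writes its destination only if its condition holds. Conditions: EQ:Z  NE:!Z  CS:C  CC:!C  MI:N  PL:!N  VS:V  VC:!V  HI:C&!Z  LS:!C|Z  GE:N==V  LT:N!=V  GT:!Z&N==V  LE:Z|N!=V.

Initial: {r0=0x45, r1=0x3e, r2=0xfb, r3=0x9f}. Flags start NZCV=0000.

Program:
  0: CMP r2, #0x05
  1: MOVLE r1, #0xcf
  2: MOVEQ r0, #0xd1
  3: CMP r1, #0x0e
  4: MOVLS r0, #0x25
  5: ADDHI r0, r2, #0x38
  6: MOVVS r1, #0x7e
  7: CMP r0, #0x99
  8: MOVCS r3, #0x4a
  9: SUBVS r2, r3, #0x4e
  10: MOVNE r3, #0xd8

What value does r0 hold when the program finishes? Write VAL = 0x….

[0] flags=1010 → (cmp)
[1] flags=1010 LE?T → r1=0xcf
[2] flags=1010 EQ?F → skip
[3] flags=1010 → (cmp)
[4] flags=1010 LS?F → skip
[5] flags=1010 HI?T → r0=0x33
[6] flags=1010 VS?F → skip
[7] flags=1001 → (cmp)
[8] flags=1001 CS?F → skip
[9] flags=1001 VS?T → r2=0x51
[10] flags=1001 NE?T → r3=0xd8

VAL = 0x33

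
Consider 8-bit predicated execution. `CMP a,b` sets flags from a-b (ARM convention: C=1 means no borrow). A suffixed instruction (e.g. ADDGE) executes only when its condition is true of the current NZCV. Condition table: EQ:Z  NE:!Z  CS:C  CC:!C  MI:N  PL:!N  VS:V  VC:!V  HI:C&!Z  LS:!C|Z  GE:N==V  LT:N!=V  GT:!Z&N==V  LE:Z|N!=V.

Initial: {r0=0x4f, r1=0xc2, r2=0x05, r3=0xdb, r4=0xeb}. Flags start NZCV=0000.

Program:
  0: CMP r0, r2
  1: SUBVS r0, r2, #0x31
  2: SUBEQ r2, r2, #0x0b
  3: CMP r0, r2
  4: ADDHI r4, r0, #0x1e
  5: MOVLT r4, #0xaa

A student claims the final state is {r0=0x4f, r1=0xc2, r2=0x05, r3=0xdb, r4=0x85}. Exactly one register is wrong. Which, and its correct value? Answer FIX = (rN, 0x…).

FIX = (r4, 0x6d)

0: ✓ CMP  NZCV=0010
1: · SUBVS
2: · SUBEQ
3: ✓ CMP  NZCV=0010
4: ✓ ADDHI  r4←0x6d
5: · MOVLT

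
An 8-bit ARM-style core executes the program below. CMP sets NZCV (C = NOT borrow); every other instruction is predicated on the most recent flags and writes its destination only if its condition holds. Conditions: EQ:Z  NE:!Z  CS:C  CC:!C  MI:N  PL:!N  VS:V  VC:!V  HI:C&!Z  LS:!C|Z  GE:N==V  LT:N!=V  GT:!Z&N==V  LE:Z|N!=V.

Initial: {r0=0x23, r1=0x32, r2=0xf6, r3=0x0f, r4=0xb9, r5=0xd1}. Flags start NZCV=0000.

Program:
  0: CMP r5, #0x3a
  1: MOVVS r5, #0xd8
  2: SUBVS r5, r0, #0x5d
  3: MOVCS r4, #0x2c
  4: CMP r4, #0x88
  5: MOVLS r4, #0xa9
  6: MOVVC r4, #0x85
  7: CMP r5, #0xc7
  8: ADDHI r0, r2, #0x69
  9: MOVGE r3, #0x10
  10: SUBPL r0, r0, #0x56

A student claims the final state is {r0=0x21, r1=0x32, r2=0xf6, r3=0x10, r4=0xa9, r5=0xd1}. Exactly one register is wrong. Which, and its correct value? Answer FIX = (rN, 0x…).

[0] flags=1010 → (cmp)
[1] flags=1010 VS?F → skip
[2] flags=1010 VS?F → skip
[3] flags=1010 CS?T → r4=0x2c
[4] flags=1001 → (cmp)
[5] flags=1001 LS?T → r4=0xa9
[6] flags=1001 VC?F → skip
[7] flags=0010 → (cmp)
[8] flags=0010 HI?T → r0=0x5f
[9] flags=0010 GE?T → r3=0x10
[10] flags=0010 PL?T → r0=0x09

FIX = (r0, 0x09)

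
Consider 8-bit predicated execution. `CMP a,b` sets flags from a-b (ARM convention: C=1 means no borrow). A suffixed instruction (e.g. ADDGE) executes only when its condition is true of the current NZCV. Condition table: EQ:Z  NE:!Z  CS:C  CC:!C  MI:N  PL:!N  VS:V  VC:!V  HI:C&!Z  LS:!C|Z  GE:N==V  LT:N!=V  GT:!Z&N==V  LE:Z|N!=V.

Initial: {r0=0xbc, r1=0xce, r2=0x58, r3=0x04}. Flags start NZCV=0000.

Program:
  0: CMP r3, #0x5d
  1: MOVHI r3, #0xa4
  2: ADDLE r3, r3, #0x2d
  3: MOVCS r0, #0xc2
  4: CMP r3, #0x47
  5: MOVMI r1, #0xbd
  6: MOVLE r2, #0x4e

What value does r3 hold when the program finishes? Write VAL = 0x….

VAL = 0x31

[0] flags=1000 → (cmp)
[1] flags=1000 HI?F → skip
[2] flags=1000 LE?T → r3=0x31
[3] flags=1000 CS?F → skip
[4] flags=1000 → (cmp)
[5] flags=1000 MI?T → r1=0xbd
[6] flags=1000 LE?T → r2=0x4e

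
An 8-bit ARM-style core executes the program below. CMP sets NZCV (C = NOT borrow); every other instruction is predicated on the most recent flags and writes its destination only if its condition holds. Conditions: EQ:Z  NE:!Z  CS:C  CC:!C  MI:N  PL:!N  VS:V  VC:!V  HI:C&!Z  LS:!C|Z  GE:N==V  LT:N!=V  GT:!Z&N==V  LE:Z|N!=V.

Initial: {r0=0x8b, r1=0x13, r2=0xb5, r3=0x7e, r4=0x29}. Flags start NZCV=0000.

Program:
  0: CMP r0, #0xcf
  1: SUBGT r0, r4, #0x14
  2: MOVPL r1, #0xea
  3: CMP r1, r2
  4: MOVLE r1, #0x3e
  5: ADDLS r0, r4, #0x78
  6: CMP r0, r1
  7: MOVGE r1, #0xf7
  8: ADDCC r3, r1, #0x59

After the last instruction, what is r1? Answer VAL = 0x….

0: ✓ CMP  NZCV=1000
1: · SUBGT
2: · MOVPL
3: ✓ CMP  NZCV=0000
4: · MOVLE
5: ✓ ADDLS  r0←0xa1
6: ✓ CMP  NZCV=1010
7: · MOVGE
8: · ADDCC

VAL = 0x13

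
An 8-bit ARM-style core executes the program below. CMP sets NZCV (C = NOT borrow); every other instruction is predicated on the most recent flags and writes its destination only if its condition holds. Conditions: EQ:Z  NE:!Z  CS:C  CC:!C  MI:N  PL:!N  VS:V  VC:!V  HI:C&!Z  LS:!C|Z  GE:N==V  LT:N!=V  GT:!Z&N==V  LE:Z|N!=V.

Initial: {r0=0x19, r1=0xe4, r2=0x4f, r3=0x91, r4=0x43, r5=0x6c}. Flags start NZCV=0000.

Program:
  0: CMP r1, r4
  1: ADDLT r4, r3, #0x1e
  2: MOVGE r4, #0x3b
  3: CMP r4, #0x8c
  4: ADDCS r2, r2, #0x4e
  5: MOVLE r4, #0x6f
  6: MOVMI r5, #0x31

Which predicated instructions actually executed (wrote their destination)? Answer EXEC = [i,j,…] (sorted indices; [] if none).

EXEC = [1,4]

[0] flags=1010 → (cmp)
[1] flags=1010 LT?T → r4=0xaf
[2] flags=1010 GE?F → skip
[3] flags=0010 → (cmp)
[4] flags=0010 CS?T → r2=0x9d
[5] flags=0010 LE?F → skip
[6] flags=0010 MI?F → skip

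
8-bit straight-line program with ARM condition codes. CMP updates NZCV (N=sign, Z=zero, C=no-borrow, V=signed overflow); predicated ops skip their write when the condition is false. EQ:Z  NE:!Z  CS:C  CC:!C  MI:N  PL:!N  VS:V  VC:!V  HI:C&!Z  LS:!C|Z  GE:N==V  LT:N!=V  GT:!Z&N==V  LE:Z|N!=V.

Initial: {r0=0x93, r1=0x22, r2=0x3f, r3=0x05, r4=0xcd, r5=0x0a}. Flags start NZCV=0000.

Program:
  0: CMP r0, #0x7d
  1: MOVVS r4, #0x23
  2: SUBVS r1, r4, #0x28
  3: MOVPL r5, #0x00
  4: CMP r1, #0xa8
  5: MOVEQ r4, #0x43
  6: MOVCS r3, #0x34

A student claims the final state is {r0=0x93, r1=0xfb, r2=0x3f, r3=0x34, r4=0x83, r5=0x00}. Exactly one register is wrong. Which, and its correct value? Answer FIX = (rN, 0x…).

0: ✓ CMP  NZCV=0011
1: ✓ MOVVS  r4←0x23
2: ✓ SUBVS  r1←0xfb
3: ✓ MOVPL  r5←0x00
4: ✓ CMP  NZCV=0010
5: · MOVEQ
6: ✓ MOVCS  r3←0x34

FIX = (r4, 0x23)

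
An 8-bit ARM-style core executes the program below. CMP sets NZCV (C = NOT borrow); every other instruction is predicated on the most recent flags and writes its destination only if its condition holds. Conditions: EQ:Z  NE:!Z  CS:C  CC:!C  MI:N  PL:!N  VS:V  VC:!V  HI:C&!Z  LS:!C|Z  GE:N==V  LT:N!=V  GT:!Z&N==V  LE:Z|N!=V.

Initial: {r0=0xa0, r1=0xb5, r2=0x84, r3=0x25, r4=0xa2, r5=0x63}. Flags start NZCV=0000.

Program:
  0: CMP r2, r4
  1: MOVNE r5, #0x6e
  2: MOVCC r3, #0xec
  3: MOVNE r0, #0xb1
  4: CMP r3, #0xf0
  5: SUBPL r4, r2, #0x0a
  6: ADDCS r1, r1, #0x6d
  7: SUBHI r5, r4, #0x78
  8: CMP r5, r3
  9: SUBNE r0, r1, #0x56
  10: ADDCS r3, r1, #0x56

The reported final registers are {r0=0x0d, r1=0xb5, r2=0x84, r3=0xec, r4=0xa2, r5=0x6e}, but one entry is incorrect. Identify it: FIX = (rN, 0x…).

FIX = (r0, 0x5f)

0: ✓ CMP  NZCV=1000
1: ✓ MOVNE  r5←0x6e
2: ✓ MOVCC  r3←0xec
3: ✓ MOVNE  r0←0xb1
4: ✓ CMP  NZCV=1000
5: · SUBPL
6: · ADDCS
7: · SUBHI
8: ✓ CMP  NZCV=1001
9: ✓ SUBNE  r0←0x5f
10: · ADDCS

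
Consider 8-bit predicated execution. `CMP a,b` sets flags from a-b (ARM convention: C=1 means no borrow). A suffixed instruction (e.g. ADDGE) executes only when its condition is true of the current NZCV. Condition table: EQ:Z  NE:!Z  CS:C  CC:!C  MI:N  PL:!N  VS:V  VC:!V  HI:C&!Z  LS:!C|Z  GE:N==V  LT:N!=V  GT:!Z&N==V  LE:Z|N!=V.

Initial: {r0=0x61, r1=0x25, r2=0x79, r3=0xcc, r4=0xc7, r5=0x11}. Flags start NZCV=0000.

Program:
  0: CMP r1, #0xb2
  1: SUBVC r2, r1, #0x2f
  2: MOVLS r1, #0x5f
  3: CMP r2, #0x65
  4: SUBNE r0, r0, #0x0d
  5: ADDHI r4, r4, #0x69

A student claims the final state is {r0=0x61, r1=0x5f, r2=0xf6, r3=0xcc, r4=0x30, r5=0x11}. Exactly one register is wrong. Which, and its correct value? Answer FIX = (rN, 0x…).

0: ✓ CMP  NZCV=0000
1: ✓ SUBVC  r2←0xf6
2: ✓ MOVLS  r1←0x5f
3: ✓ CMP  NZCV=1010
4: ✓ SUBNE  r0←0x54
5: ✓ ADDHI  r4←0x30

FIX = (r0, 0x54)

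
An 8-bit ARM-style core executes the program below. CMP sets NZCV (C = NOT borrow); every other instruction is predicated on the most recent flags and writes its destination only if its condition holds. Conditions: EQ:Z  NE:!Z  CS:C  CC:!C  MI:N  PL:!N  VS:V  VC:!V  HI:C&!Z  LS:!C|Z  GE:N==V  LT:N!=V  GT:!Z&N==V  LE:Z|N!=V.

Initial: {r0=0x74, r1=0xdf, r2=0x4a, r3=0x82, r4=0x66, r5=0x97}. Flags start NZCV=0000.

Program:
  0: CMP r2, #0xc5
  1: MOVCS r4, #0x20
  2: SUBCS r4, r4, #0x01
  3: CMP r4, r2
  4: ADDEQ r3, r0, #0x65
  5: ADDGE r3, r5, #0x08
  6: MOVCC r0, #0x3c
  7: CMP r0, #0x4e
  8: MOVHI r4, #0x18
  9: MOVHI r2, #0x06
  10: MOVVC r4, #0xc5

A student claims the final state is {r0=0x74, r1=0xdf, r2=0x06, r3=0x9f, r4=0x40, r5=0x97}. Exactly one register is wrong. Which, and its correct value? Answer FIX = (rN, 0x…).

[0] flags=1001 → (cmp)
[1] flags=1001 CS?F → skip
[2] flags=1001 CS?F → skip
[3] flags=0010 → (cmp)
[4] flags=0010 EQ?F → skip
[5] flags=0010 GE?T → r3=0x9f
[6] flags=0010 CC?F → skip
[7] flags=0010 → (cmp)
[8] flags=0010 HI?T → r4=0x18
[9] flags=0010 HI?T → r2=0x06
[10] flags=0010 VC?T → r4=0xc5

FIX = (r4, 0xc5)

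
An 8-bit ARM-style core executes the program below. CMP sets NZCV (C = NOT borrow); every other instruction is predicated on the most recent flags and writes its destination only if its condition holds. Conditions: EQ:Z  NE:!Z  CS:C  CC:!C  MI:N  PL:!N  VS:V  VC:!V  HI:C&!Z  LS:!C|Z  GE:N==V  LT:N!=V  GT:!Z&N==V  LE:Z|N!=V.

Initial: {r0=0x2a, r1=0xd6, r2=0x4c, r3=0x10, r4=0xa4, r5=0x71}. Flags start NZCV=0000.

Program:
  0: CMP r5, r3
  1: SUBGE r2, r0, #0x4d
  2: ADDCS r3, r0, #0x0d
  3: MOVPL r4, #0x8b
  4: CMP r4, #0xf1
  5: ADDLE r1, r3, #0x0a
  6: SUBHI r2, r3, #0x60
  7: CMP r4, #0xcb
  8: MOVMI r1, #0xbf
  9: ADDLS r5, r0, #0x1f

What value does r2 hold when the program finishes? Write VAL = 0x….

0: ✓ CMP  NZCV=0010
1: ✓ SUBGE  r2←0xdd
2: ✓ ADDCS  r3←0x37
3: ✓ MOVPL  r4←0x8b
4: ✓ CMP  NZCV=1000
5: ✓ ADDLE  r1←0x41
6: · SUBHI
7: ✓ CMP  NZCV=1000
8: ✓ MOVMI  r1←0xbf
9: ✓ ADDLS  r5←0x49

VAL = 0xdd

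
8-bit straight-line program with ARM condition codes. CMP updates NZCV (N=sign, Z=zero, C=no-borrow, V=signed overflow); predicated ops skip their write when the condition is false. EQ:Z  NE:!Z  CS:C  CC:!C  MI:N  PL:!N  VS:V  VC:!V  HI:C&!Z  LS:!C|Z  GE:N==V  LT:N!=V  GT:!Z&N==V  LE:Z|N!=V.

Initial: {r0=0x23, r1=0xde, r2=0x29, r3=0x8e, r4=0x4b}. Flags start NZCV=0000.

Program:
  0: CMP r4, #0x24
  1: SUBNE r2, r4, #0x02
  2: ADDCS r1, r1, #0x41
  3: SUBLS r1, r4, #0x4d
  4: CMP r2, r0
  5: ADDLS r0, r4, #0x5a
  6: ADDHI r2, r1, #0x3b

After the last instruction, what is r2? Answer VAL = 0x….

[0] flags=0010 → (cmp)
[1] flags=0010 NE?T → r2=0x49
[2] flags=0010 CS?T → r1=0x1f
[3] flags=0010 LS?F → skip
[4] flags=0010 → (cmp)
[5] flags=0010 LS?F → skip
[6] flags=0010 HI?T → r2=0x5a

VAL = 0x5a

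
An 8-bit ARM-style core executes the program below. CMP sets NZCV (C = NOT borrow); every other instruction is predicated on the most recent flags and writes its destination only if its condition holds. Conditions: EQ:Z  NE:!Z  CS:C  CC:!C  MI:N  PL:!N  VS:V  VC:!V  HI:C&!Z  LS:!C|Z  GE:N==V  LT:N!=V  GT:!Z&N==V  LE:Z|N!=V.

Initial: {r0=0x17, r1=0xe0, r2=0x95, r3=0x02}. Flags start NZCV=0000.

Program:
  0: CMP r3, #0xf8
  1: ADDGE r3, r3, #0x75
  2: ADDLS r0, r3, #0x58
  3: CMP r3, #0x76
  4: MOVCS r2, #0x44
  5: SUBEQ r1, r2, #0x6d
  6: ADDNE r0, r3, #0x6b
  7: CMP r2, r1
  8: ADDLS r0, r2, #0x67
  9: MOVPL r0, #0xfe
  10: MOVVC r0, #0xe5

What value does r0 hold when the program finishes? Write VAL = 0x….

0: ✓ CMP  NZCV=0000
1: ✓ ADDGE  r3←0x77
2: ✓ ADDLS  r0←0xcf
3: ✓ CMP  NZCV=0010
4: ✓ MOVCS  r2←0x44
5: · SUBEQ
6: ✓ ADDNE  r0←0xe2
7: ✓ CMP  NZCV=0000
8: ✓ ADDLS  r0←0xab
9: ✓ MOVPL  r0←0xfe
10: ✓ MOVVC  r0←0xe5

VAL = 0xe5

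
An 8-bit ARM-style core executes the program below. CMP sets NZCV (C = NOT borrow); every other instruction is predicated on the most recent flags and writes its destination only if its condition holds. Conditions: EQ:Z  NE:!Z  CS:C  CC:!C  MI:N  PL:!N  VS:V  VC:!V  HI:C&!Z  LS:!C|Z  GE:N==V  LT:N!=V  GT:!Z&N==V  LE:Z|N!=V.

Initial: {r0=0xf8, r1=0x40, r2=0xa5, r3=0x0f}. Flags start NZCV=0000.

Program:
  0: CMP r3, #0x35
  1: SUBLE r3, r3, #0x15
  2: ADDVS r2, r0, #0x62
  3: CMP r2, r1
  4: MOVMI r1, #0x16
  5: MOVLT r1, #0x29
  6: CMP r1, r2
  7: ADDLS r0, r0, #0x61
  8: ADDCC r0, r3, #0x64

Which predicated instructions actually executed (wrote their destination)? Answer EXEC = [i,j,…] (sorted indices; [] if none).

[0] flags=1000 → (cmp)
[1] flags=1000 LE?T → r3=0xfa
[2] flags=1000 VS?F → skip
[3] flags=0011 → (cmp)
[4] flags=0011 MI?F → skip
[5] flags=0011 LT?T → r1=0x29
[6] flags=1001 → (cmp)
[7] flags=1001 LS?T → r0=0x59
[8] flags=1001 CC?T → r0=0x5e

EXEC = [1,5,7,8]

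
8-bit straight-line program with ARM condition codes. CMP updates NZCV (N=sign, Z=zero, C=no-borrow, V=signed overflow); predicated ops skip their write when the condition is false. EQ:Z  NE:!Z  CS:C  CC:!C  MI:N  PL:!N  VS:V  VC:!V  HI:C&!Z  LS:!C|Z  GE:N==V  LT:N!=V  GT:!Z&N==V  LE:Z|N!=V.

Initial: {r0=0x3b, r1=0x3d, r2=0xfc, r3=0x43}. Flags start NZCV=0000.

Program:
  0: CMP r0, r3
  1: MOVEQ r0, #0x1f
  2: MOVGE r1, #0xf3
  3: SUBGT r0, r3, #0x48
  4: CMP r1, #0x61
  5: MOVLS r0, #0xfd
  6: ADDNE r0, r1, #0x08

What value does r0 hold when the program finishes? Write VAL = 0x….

0: ✓ CMP  NZCV=1000
1: · MOVEQ
2: · MOVGE
3: · SUBGT
4: ✓ CMP  NZCV=1000
5: ✓ MOVLS  r0←0xfd
6: ✓ ADDNE  r0←0x45

VAL = 0x45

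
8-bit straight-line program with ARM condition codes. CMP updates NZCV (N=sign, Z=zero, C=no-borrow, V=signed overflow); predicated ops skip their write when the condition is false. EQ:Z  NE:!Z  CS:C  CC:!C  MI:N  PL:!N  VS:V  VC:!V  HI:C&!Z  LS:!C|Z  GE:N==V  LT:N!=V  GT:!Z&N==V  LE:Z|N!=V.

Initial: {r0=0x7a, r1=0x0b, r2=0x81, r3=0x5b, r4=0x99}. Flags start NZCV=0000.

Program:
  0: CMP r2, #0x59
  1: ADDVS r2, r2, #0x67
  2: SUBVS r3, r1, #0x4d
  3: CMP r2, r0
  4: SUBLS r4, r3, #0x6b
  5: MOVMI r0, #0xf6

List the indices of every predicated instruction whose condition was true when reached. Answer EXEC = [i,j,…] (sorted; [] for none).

EXEC = [1,2]

0: ✓ CMP  NZCV=0011
1: ✓ ADDVS  r2←0xe8
2: ✓ SUBVS  r3←0xbe
3: ✓ CMP  NZCV=0011
4: · SUBLS
5: · MOVMI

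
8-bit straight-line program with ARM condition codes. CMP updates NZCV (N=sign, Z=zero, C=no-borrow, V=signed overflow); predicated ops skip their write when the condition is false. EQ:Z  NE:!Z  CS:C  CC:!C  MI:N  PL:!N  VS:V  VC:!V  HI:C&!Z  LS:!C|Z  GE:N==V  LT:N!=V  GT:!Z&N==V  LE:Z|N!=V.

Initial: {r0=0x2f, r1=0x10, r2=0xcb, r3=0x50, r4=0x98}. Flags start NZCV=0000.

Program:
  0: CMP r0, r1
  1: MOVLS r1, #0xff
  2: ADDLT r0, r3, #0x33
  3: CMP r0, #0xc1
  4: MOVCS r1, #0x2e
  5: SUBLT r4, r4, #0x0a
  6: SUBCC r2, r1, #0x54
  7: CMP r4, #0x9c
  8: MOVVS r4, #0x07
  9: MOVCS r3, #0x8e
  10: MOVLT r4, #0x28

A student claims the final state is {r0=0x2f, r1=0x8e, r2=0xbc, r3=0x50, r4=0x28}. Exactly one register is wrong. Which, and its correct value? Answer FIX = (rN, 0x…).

FIX = (r1, 0x10)

0: ✓ CMP  NZCV=0010
1: · MOVLS
2: · ADDLT
3: ✓ CMP  NZCV=0000
4: · MOVCS
5: · SUBLT
6: ✓ SUBCC  r2←0xbc
7: ✓ CMP  NZCV=1000
8: · MOVVS
9: · MOVCS
10: ✓ MOVLT  r4←0x28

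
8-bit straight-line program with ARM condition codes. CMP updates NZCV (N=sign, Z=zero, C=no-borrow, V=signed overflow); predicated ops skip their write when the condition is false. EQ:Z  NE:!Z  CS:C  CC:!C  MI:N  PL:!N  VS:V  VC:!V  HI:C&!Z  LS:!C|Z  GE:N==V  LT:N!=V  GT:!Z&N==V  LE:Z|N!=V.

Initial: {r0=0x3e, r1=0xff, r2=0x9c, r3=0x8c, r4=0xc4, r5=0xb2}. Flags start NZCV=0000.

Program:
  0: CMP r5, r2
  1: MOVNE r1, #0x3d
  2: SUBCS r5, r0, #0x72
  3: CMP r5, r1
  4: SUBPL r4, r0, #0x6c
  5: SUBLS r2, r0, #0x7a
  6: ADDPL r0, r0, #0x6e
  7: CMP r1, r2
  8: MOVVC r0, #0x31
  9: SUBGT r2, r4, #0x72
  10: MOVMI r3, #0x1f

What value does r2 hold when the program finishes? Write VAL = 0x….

0: ✓ CMP  NZCV=0010
1: ✓ MOVNE  r1←0x3d
2: ✓ SUBCS  r5←0xcc
3: ✓ CMP  NZCV=1010
4: · SUBPL
5: · SUBLS
6: · ADDPL
7: ✓ CMP  NZCV=1001
8: · MOVVC
9: ✓ SUBGT  r2←0x52
10: ✓ MOVMI  r3←0x1f

VAL = 0x52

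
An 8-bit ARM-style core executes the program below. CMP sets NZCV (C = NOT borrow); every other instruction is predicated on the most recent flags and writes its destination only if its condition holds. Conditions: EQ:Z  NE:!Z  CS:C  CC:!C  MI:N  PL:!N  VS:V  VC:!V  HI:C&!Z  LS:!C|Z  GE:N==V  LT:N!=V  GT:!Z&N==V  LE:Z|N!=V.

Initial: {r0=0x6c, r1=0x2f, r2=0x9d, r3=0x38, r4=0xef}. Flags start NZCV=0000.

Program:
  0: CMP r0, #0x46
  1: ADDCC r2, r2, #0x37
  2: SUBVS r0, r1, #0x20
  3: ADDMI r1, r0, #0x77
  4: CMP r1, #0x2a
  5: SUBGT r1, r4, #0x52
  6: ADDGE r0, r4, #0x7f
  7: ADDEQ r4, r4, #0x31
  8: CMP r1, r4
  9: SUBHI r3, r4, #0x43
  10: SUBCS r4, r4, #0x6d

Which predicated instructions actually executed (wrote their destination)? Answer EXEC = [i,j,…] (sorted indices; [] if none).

EXEC = [5,6]

[0] flags=0010 → (cmp)
[1] flags=0010 CC?F → skip
[2] flags=0010 VS?F → skip
[3] flags=0010 MI?F → skip
[4] flags=0010 → (cmp)
[5] flags=0010 GT?T → r1=0x9d
[6] flags=0010 GE?T → r0=0x6e
[7] flags=0010 EQ?F → skip
[8] flags=1000 → (cmp)
[9] flags=1000 HI?F → skip
[10] flags=1000 CS?F → skip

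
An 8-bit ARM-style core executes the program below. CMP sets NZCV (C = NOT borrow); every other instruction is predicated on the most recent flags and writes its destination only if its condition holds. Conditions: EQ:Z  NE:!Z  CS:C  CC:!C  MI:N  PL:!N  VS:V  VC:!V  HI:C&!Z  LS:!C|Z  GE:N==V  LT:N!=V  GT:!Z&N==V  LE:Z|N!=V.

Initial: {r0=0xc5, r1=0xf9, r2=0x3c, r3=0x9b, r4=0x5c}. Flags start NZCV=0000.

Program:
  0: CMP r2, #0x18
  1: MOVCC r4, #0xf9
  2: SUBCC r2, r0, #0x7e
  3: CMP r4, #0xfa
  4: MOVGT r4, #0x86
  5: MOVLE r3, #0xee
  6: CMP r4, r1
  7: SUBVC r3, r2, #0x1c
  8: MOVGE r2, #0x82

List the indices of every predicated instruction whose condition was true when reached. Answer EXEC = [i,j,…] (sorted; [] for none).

0: ✓ CMP  NZCV=0010
1: · MOVCC
2: · SUBCC
3: ✓ CMP  NZCV=0000
4: ✓ MOVGT  r4←0x86
5: · MOVLE
6: ✓ CMP  NZCV=1000
7: ✓ SUBVC  r3←0x20
8: · MOVGE

EXEC = [4,7]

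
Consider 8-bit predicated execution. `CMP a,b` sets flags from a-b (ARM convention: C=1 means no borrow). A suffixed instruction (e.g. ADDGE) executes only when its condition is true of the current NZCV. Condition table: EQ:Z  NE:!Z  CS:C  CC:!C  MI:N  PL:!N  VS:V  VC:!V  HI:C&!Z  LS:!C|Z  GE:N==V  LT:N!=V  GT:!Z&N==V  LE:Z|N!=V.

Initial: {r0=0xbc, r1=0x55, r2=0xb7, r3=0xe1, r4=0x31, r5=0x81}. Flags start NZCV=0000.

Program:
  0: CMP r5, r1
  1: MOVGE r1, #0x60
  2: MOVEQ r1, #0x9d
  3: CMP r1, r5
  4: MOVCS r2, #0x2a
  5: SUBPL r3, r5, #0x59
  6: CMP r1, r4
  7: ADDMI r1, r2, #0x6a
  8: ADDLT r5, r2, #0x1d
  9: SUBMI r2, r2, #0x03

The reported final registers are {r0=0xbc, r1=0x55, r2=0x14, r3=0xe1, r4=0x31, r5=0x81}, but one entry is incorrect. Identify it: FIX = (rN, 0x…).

[0] flags=0011 → (cmp)
[1] flags=0011 GE?F → skip
[2] flags=0011 EQ?F → skip
[3] flags=1001 → (cmp)
[4] flags=1001 CS?F → skip
[5] flags=1001 PL?F → skip
[6] flags=0010 → (cmp)
[7] flags=0010 MI?F → skip
[8] flags=0010 LT?F → skip
[9] flags=0010 MI?F → skip

FIX = (r2, 0xb7)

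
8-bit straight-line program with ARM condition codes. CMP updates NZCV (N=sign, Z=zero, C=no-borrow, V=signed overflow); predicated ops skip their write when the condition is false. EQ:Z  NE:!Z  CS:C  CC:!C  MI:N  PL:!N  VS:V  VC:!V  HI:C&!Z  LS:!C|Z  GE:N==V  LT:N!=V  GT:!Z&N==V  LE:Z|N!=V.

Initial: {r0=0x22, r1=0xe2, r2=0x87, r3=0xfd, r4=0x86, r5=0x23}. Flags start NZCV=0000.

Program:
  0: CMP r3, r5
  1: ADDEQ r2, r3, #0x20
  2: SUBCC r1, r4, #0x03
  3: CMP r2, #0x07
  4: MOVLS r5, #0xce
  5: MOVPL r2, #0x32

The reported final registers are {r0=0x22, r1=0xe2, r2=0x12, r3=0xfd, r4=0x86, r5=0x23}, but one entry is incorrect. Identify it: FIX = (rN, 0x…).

0: ✓ CMP  NZCV=1010
1: · ADDEQ
2: · SUBCC
3: ✓ CMP  NZCV=1010
4: · MOVLS
5: · MOVPL

FIX = (r2, 0x87)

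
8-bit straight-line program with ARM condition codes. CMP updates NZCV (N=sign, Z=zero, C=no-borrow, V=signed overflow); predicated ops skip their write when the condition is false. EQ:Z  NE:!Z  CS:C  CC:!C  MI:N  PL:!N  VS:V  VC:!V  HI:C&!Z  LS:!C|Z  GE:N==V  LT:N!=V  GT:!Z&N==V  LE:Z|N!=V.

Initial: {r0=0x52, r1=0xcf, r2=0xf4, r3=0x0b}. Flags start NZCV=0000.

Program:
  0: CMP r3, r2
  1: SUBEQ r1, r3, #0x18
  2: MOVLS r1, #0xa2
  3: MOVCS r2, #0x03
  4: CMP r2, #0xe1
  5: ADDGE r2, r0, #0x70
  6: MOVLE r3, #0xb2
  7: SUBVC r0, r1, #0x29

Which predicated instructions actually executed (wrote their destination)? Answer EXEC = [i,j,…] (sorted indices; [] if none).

[0] flags=0000 → (cmp)
[1] flags=0000 EQ?F → skip
[2] flags=0000 LS?T → r1=0xa2
[3] flags=0000 CS?F → skip
[4] flags=0010 → (cmp)
[5] flags=0010 GE?T → r2=0xc2
[6] flags=0010 LE?F → skip
[7] flags=0010 VC?T → r0=0x79

EXEC = [2,5,7]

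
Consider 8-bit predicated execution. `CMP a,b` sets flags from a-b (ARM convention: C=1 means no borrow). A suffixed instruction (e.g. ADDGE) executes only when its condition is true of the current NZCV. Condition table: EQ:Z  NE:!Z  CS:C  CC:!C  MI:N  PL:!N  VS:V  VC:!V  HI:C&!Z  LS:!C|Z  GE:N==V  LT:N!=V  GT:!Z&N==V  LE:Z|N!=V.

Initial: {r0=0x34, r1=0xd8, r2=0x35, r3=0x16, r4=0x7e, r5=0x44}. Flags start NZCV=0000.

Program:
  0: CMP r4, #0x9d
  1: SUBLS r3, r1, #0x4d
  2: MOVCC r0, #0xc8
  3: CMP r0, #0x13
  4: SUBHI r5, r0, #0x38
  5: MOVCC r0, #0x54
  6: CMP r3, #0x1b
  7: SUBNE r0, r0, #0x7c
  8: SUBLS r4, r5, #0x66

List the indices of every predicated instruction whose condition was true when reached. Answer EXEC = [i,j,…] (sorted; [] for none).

EXEC = [1,2,4,7]

0: ✓ CMP  NZCV=1001
1: ✓ SUBLS  r3←0x8b
2: ✓ MOVCC  r0←0xc8
3: ✓ CMP  NZCV=1010
4: ✓ SUBHI  r5←0x90
5: · MOVCC
6: ✓ CMP  NZCV=0011
7: ✓ SUBNE  r0←0x4c
8: · SUBLS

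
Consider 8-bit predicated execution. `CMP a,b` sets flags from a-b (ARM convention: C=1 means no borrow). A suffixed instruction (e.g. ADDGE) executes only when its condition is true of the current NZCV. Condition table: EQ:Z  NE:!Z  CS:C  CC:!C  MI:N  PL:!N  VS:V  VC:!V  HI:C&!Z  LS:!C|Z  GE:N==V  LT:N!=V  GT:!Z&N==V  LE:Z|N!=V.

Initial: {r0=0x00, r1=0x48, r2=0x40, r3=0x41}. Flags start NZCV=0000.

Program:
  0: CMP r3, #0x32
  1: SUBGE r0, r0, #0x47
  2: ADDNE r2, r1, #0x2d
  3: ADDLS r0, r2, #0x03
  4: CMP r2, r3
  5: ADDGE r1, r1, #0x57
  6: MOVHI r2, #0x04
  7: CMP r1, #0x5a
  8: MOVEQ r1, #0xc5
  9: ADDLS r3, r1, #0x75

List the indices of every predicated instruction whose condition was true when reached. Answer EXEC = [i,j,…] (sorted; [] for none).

EXEC = [1,2,5,6]

[0] flags=0010 → (cmp)
[1] flags=0010 GE?T → r0=0xb9
[2] flags=0010 NE?T → r2=0x75
[3] flags=0010 LS?F → skip
[4] flags=0010 → (cmp)
[5] flags=0010 GE?T → r1=0x9f
[6] flags=0010 HI?T → r2=0x04
[7] flags=0011 → (cmp)
[8] flags=0011 EQ?F → skip
[9] flags=0011 LS?F → skip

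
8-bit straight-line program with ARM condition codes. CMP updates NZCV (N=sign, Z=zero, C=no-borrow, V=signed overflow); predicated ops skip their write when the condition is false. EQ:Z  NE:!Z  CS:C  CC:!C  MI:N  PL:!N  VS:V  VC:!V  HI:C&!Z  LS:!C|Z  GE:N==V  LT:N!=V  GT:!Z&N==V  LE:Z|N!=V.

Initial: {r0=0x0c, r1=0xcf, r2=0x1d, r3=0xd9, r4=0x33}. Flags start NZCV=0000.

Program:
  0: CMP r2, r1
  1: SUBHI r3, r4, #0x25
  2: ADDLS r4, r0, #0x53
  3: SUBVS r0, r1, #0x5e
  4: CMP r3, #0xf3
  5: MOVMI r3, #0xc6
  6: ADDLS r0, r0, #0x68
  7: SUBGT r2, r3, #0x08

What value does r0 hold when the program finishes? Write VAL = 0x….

[0] flags=0000 → (cmp)
[1] flags=0000 HI?F → skip
[2] flags=0000 LS?T → r4=0x5f
[3] flags=0000 VS?F → skip
[4] flags=1000 → (cmp)
[5] flags=1000 MI?T → r3=0xc6
[6] flags=1000 LS?T → r0=0x74
[7] flags=1000 GT?F → skip

VAL = 0x74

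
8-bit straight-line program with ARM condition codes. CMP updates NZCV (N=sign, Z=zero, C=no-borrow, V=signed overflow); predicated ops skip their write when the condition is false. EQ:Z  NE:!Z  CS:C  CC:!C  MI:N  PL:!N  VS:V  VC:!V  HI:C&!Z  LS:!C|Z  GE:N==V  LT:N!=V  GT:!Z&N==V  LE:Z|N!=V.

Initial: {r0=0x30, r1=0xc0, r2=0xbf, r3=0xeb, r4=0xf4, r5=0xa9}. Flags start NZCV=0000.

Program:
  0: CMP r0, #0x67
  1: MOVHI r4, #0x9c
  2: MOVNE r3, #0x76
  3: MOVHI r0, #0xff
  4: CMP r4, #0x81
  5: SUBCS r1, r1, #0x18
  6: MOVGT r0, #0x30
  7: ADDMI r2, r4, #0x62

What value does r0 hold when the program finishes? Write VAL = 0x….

VAL = 0x30

[0] flags=1000 → (cmp)
[1] flags=1000 HI?F → skip
[2] flags=1000 NE?T → r3=0x76
[3] flags=1000 HI?F → skip
[4] flags=0010 → (cmp)
[5] flags=0010 CS?T → r1=0xa8
[6] flags=0010 GT?T → r0=0x30
[7] flags=0010 MI?F → skip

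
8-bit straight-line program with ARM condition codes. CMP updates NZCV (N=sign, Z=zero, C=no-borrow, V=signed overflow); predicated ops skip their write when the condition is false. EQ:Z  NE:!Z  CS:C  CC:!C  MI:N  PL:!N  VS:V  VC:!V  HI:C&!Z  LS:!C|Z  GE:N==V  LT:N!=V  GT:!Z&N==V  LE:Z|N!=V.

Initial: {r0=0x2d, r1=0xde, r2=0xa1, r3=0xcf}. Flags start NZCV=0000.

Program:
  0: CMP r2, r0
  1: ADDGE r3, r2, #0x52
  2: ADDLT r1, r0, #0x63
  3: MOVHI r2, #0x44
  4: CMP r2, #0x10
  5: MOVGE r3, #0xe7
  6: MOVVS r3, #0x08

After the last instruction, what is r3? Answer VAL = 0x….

[0] flags=0011 → (cmp)
[1] flags=0011 GE?F → skip
[2] flags=0011 LT?T → r1=0x90
[3] flags=0011 HI?T → r2=0x44
[4] flags=0010 → (cmp)
[5] flags=0010 GE?T → r3=0xe7
[6] flags=0010 VS?F → skip

VAL = 0xe7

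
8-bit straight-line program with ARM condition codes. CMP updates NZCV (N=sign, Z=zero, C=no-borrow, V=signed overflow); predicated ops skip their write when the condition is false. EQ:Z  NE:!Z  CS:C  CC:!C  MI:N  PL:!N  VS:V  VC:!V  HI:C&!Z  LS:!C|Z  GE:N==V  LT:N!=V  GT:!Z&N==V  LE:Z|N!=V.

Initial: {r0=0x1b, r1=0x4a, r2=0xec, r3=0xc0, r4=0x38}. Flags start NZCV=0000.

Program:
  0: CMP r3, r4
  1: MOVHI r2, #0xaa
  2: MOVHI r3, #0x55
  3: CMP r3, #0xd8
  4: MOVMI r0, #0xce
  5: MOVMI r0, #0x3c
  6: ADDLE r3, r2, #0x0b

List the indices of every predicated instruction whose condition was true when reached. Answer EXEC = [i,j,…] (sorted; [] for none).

EXEC = [1,2]

[0] flags=1010 → (cmp)
[1] flags=1010 HI?T → r2=0xaa
[2] flags=1010 HI?T → r3=0x55
[3] flags=0000 → (cmp)
[4] flags=0000 MI?F → skip
[5] flags=0000 MI?F → skip
[6] flags=0000 LE?F → skip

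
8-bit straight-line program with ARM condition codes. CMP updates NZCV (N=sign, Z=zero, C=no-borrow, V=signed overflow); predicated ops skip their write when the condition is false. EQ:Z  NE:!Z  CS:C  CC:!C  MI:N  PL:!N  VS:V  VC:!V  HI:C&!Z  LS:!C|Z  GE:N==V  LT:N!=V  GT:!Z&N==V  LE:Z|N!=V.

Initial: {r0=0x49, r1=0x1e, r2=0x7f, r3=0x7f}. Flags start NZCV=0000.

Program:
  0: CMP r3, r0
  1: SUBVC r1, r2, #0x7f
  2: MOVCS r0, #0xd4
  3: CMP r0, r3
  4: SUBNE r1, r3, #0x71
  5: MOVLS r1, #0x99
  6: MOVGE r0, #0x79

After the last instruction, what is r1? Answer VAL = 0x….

0: ✓ CMP  NZCV=0010
1: ✓ SUBVC  r1←0x00
2: ✓ MOVCS  r0←0xd4
3: ✓ CMP  NZCV=0011
4: ✓ SUBNE  r1←0x0e
5: · MOVLS
6: · MOVGE

VAL = 0x0e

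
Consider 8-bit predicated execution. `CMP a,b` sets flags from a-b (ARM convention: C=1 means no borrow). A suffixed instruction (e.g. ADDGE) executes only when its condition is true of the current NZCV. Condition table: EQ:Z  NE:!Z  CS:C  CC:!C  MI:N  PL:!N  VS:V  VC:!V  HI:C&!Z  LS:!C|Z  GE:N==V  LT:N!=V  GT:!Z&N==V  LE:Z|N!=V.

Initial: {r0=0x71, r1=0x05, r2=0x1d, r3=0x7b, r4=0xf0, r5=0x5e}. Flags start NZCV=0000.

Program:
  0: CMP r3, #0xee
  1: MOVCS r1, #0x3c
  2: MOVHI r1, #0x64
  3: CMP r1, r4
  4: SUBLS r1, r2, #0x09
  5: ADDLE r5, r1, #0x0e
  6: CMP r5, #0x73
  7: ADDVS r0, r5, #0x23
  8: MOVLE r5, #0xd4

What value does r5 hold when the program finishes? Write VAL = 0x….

0: ✓ CMP  NZCV=1001
1: · MOVCS
2: · MOVHI
3: ✓ CMP  NZCV=0000
4: ✓ SUBLS  r1←0x14
5: · ADDLE
6: ✓ CMP  NZCV=1000
7: · ADDVS
8: ✓ MOVLE  r5←0xd4

VAL = 0xd4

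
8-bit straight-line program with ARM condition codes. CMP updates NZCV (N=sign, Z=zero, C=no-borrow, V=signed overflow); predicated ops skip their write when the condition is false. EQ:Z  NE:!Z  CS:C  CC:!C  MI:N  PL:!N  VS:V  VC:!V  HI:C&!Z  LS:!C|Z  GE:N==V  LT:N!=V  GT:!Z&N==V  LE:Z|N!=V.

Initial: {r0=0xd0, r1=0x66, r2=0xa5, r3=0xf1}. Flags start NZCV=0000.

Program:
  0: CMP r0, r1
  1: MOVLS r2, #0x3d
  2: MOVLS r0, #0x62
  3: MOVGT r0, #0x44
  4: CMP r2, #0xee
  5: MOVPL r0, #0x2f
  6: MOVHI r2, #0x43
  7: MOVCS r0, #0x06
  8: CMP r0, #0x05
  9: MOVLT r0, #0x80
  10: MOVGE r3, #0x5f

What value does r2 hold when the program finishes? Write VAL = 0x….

[0] flags=0011 → (cmp)
[1] flags=0011 LS?F → skip
[2] flags=0011 LS?F → skip
[3] flags=0011 GT?F → skip
[4] flags=1000 → (cmp)
[5] flags=1000 PL?F → skip
[6] flags=1000 HI?F → skip
[7] flags=1000 CS?F → skip
[8] flags=1010 → (cmp)
[9] flags=1010 LT?T → r0=0x80
[10] flags=1010 GE?F → skip

VAL = 0xa5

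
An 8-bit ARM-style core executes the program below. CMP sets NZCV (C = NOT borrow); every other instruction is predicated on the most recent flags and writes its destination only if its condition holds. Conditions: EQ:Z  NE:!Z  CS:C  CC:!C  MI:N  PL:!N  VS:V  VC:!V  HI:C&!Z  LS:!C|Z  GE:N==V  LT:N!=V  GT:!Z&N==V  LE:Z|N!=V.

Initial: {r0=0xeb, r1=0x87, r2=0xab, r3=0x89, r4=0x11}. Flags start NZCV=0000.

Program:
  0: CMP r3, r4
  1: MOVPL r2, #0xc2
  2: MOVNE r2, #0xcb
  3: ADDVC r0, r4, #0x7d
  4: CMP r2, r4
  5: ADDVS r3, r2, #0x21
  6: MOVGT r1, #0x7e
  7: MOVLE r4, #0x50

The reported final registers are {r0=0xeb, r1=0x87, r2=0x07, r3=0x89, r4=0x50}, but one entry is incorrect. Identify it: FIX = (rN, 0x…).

FIX = (r2, 0xcb)

[0] flags=0011 → (cmp)
[1] flags=0011 PL?T → r2=0xc2
[2] flags=0011 NE?T → r2=0xcb
[3] flags=0011 VC?F → skip
[4] flags=1010 → (cmp)
[5] flags=1010 VS?F → skip
[6] flags=1010 GT?F → skip
[7] flags=1010 LE?T → r4=0x50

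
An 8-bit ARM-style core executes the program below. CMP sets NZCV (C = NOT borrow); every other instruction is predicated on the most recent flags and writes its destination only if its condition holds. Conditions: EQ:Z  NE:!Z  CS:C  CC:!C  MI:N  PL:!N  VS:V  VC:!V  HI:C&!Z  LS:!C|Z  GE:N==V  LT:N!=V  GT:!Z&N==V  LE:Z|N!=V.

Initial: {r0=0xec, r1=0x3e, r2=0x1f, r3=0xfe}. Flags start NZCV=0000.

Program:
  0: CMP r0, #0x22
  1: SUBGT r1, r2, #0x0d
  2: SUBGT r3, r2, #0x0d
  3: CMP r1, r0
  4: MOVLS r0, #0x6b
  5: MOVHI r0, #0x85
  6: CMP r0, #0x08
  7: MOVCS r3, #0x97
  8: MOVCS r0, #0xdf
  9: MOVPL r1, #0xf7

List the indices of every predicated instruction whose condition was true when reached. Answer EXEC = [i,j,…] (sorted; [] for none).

EXEC = [4,7,8,9]

0: ✓ CMP  NZCV=1010
1: · SUBGT
2: · SUBGT
3: ✓ CMP  NZCV=0000
4: ✓ MOVLS  r0←0x6b
5: · MOVHI
6: ✓ CMP  NZCV=0010
7: ✓ MOVCS  r3←0x97
8: ✓ MOVCS  r0←0xdf
9: ✓ MOVPL  r1←0xf7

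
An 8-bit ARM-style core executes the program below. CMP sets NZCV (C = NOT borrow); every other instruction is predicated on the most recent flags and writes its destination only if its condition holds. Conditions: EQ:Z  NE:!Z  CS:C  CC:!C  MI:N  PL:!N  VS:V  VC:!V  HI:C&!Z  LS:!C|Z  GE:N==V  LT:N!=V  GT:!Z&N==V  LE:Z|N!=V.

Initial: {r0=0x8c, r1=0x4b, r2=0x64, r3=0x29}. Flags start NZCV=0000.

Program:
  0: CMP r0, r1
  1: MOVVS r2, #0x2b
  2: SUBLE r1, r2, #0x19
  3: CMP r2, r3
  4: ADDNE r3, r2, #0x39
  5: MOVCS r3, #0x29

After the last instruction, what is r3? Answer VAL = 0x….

[0] flags=0011 → (cmp)
[1] flags=0011 VS?T → r2=0x2b
[2] flags=0011 LE?T → r1=0x12
[3] flags=0010 → (cmp)
[4] flags=0010 NE?T → r3=0x64
[5] flags=0010 CS?T → r3=0x29

VAL = 0x29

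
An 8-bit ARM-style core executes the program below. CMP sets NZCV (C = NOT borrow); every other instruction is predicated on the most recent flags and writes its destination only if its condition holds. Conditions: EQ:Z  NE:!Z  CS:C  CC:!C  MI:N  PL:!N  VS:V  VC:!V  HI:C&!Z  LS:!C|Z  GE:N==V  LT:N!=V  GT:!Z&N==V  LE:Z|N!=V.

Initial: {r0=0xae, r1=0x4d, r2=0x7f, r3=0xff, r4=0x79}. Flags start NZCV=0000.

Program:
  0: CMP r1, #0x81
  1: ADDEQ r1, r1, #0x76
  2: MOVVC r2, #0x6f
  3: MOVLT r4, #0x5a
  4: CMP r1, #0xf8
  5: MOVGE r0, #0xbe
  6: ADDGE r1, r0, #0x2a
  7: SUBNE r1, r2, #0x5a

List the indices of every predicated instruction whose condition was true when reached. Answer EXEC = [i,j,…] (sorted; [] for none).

[0] flags=1001 → (cmp)
[1] flags=1001 EQ?F → skip
[2] flags=1001 VC?F → skip
[3] flags=1001 LT?F → skip
[4] flags=0000 → (cmp)
[5] flags=0000 GE?T → r0=0xbe
[6] flags=0000 GE?T → r1=0xe8
[7] flags=0000 NE?T → r1=0x25

EXEC = [5,6,7]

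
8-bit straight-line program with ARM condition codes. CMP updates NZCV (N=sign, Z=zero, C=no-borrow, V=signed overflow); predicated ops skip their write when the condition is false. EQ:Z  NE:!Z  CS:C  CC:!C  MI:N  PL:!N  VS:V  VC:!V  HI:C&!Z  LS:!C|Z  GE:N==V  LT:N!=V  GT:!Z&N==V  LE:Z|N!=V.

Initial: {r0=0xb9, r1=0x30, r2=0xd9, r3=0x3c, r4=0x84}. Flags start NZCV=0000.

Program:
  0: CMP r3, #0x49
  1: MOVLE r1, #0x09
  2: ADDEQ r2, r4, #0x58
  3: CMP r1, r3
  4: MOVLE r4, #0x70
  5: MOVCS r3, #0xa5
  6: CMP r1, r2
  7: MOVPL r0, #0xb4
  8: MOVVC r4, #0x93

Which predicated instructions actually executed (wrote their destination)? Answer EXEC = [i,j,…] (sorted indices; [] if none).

0: ✓ CMP  NZCV=1000
1: ✓ MOVLE  r1←0x09
2: · ADDEQ
3: ✓ CMP  NZCV=1000
4: ✓ MOVLE  r4←0x70
5: · MOVCS
6: ✓ CMP  NZCV=0000
7: ✓ MOVPL  r0←0xb4
8: ✓ MOVVC  r4←0x93

EXEC = [1,4,7,8]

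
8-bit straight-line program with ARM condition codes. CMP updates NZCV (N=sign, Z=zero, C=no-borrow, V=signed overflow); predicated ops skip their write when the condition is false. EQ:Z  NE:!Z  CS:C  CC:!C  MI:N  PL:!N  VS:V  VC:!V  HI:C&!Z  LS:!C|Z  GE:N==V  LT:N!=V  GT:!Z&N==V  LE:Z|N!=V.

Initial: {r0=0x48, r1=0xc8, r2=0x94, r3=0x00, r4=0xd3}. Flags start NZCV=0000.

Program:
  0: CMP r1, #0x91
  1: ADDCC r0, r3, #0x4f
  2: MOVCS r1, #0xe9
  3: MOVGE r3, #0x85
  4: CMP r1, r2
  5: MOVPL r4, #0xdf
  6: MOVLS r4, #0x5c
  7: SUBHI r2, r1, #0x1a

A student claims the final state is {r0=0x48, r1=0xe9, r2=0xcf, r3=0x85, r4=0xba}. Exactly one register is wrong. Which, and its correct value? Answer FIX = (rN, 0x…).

[0] flags=0010 → (cmp)
[1] flags=0010 CC?F → skip
[2] flags=0010 CS?T → r1=0xe9
[3] flags=0010 GE?T → r3=0x85
[4] flags=0010 → (cmp)
[5] flags=0010 PL?T → r4=0xdf
[6] flags=0010 LS?F → skip
[7] flags=0010 HI?T → r2=0xcf

FIX = (r4, 0xdf)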